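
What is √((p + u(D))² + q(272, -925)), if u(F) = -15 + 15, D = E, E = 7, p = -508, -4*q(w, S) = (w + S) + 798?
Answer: 3*√114679/2 ≈ 507.96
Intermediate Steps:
q(w, S) = -399/2 - S/4 - w/4 (q(w, S) = -((w + S) + 798)/4 = -((S + w) + 798)/4 = -(798 + S + w)/4 = -399/2 - S/4 - w/4)
D = 7
u(F) = 0
√((p + u(D))² + q(272, -925)) = √((-508 + 0)² + (-399/2 - ¼*(-925) - ¼*272)) = √((-508)² + (-399/2 + 925/4 - 68)) = √(258064 - 145/4) = √(1032111/4) = 3*√114679/2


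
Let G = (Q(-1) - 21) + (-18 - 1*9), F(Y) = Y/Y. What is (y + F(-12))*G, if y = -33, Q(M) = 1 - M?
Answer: 1472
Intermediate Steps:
F(Y) = 1
G = -46 (G = ((1 - 1*(-1)) - 21) + (-18 - 1*9) = ((1 + 1) - 21) + (-18 - 9) = (2 - 21) - 27 = -19 - 27 = -46)
(y + F(-12))*G = (-33 + 1)*(-46) = -32*(-46) = 1472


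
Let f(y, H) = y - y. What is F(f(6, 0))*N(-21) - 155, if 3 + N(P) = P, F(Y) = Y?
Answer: -155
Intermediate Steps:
f(y, H) = 0
N(P) = -3 + P
F(f(6, 0))*N(-21) - 155 = 0*(-3 - 21) - 155 = 0*(-24) - 155 = 0 - 155 = -155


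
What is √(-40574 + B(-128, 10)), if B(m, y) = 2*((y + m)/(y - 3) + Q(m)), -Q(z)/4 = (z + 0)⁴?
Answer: I*√105228688530/7 ≈ 46341.0*I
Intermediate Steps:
Q(z) = -4*z⁴ (Q(z) = -4*(z + 0)⁴ = -4*z⁴)
B(m, y) = -8*m⁴ + 2*(m + y)/(-3 + y) (B(m, y) = 2*((y + m)/(y - 3) - 4*m⁴) = 2*((m + y)/(-3 + y) - 4*m⁴) = 2*(-4*m⁴ + (m + y)/(-3 + y)) = -8*m⁴ + 2*(m + y)/(-3 + y))
√(-40574 + B(-128, 10)) = √(-40574 + 2*(-128 + 10 + 12*(-128)⁴ - 4*10*(-128)⁴)/(-3 + 10)) = √(-40574 + 2*(-128 + 10 + 12*268435456 - 4*10*268435456)/7) = √(-40574 + 2*(⅐)*(-128 + 10 + 3221225472 - 10737418240)) = √(-40574 + 2*(⅐)*(-7516192886)) = √(-40574 - 15032385772/7) = √(-15032669790/7) = I*√105228688530/7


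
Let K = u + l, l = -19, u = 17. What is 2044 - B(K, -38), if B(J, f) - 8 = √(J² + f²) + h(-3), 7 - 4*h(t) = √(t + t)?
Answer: 8137/4 - 2*√362 + I*√6/4 ≈ 1996.2 + 0.61237*I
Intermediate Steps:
h(t) = 7/4 - √2*√t/4 (h(t) = 7/4 - √(t + t)/4 = 7/4 - √2*√t/4)
K = -2 (K = 17 - 19 = -2)
B(J, f) = 39/4 + √(J² + f²) - I*√6/4 (B(J, f) = 8 + (√(J² + f²) + (7/4 - √2*√(-3)/4)) = 8 + (√(J² + f²) + (7/4 - √2*I*√3/4)) = 8 + (√(J² + f²) + (7/4 - I*√6/4)) = 8 + (7/4 + √(J² + f²) - I*√6/4) = 39/4 + √(J² + f²) - I*√6/4)
2044 - B(K, -38) = 2044 - (39/4 + √((-2)² + (-38)²) - I*√6/4) = 2044 - (39/4 + √(4 + 1444) - I*√6/4) = 2044 - (39/4 + √1448 - I*√6/4) = 2044 - (39/4 + 2*√362 - I*√6/4) = 2044 + (-39/4 - 2*√362 + I*√6/4) = 8137/4 - 2*√362 + I*√6/4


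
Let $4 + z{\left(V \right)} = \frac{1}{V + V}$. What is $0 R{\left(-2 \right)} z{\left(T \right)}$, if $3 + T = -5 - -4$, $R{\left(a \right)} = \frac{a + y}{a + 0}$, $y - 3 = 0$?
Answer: $0$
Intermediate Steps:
$y = 3$ ($y = 3 + 0 = 3$)
$R{\left(a \right)} = \frac{3 + a}{a}$ ($R{\left(a \right)} = \frac{a + 3}{a + 0} = \frac{3 + a}{a}$)
$T = -4$ ($T = -3 - 1 = -4$)
$z{\left(V \right)} = -4 + \frac{1}{2 V}$ ($z{\left(V \right)} = -4 + \frac{1}{V + V} = -4 + \frac{1}{2 V}$)
$0 R{\left(-2 \right)} z{\left(T \right)} = 0 \frac{3 - 2}{-2} \left(-4 + \frac{1}{2 \left(-4\right)}\right) = 0 \left(\left(- \frac{1}{2}\right) 1\right) \left(-4 + \frac{1}{2} \left(- \frac{1}{4}\right)\right) = 0 \left(- \frac{1}{2}\right) \left(-4 - \frac{1}{8}\right) = 0 \left(- \frac{33}{8}\right) = 0$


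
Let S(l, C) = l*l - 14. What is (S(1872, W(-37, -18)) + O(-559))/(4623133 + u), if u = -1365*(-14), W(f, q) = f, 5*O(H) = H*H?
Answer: 17834331/23211215 ≈ 0.76835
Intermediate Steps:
O(H) = H²/5 (O(H) = (H*H)/5 = H²/5)
S(l, C) = -14 + l² (S(l, C) = l² - 14 = -14 + l²)
u = 19110
(S(1872, W(-37, -18)) + O(-559))/(4623133 + u) = ((-14 + 1872²) + (⅕)*(-559)²)/(4623133 + 19110) = ((-14 + 3504384) + (⅕)*312481)/4642243 = (3504370 + 312481/5)*(1/4642243) = (17834331/5)*(1/4642243) = 17834331/23211215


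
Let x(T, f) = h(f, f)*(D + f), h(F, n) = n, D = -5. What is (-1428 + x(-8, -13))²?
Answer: 1425636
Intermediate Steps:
x(T, f) = f*(-5 + f)
(-1428 + x(-8, -13))² = (-1428 - 13*(-5 - 13))² = (-1428 - 13*(-18))² = (-1428 + 234)² = (-1194)² = 1425636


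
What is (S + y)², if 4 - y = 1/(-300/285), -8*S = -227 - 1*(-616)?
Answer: 3052009/1600 ≈ 1907.5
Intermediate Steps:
S = -389/8 (S = -(-227 - 1*(-616))/8 = -(-227 + 616)/8 = -⅛*389 = -389/8 ≈ -48.625)
y = 99/20 (y = 4 - 1/((-300/285)) = 4 - 1/((-300*1/285)) = 4 - 1/(-20/19) = 4 - 1*(-19/20) = 4 + 19/20 = 99/20 ≈ 4.9500)
(S + y)² = (-389/8 + 99/20)² = (-1747/40)² = 3052009/1600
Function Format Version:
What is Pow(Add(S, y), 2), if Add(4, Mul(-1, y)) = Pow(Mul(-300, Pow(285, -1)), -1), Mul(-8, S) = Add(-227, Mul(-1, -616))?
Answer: Rational(3052009, 1600) ≈ 1907.5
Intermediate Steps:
S = Rational(-389, 8) (S = Mul(Rational(-1, 8), Add(-227, Mul(-1, -616))) = Mul(Rational(-1, 8), Add(-227, 616)) = Mul(Rational(-1, 8), 389) = Rational(-389, 8) ≈ -48.625)
y = Rational(99, 20) (y = Add(4, Mul(-1, Pow(Mul(-300, Pow(285, -1)), -1))) = Add(4, Mul(-1, Pow(Mul(-300, Rational(1, 285)), -1))) = Add(4, Mul(-1, Pow(Rational(-20, 19), -1))) = Add(4, Mul(-1, Rational(-19, 20))) = Add(4, Rational(19, 20)) = Rational(99, 20) ≈ 4.9500)
Pow(Add(S, y), 2) = Pow(Add(Rational(-389, 8), Rational(99, 20)), 2) = Pow(Rational(-1747, 40), 2) = Rational(3052009, 1600)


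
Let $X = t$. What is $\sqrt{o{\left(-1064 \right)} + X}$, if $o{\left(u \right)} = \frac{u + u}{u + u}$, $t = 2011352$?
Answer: $\sqrt{2011353} \approx 1418.2$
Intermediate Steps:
$X = 2011352$
$o{\left(u \right)} = 1$ ($o{\left(u \right)} = \frac{2 u}{2 u} = 2 u \frac{1}{2 u} = 1$)
$\sqrt{o{\left(-1064 \right)} + X} = \sqrt{1 + 2011352} = \sqrt{2011353}$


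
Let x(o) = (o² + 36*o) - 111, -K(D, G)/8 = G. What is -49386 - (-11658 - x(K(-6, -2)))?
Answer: -37007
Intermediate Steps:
K(D, G) = -8*G
x(o) = -111 + o² + 36*o
-49386 - (-11658 - x(K(-6, -2))) = -49386 - (-11658 - (-111 + (-8*(-2))² + 36*(-8*(-2)))) = -49386 - (-11658 - (-111 + 16² + 36*16)) = -49386 - (-11658 - (-111 + 256 + 576)) = -49386 - (-11658 - 1*721) = -49386 - (-11658 - 721) = -49386 - 1*(-12379) = -49386 + 12379 = -37007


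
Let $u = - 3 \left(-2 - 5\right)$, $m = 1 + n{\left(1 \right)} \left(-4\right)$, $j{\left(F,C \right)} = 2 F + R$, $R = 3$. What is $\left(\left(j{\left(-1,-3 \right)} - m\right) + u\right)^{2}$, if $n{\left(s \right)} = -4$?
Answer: $25$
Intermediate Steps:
$j{\left(F,C \right)} = 3 + 2 F$ ($j{\left(F,C \right)} = 2 F + 3 = 3 + 2 F$)
$m = 17$ ($m = 1 - -16 = 1 + 16 = 17$)
$u = 21$ ($u = \left(-3\right) \left(-7\right) = 21$)
$\left(\left(j{\left(-1,-3 \right)} - m\right) + u\right)^{2} = \left(\left(\left(3 + 2 \left(-1\right)\right) - 17\right) + 21\right)^{2} = \left(\left(\left(3 - 2\right) - 17\right) + 21\right)^{2} = \left(\left(1 - 17\right) + 21\right)^{2} = \left(-16 + 21\right)^{2} = 5^{2} = 25$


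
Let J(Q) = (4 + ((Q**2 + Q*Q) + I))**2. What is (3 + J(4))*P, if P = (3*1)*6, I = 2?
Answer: 26046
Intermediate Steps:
P = 18 (P = 3*6 = 18)
J(Q) = (6 + 2*Q**2)**2 (J(Q) = (4 + ((Q**2 + Q*Q) + 2))**2 = (4 + ((Q**2 + Q**2) + 2))**2 = (4 + (2*Q**2 + 2))**2 = (4 + (2 + 2*Q**2))**2 = (6 + 2*Q**2)**2)
(3 + J(4))*P = (3 + 4*(3 + 4**2)**2)*18 = (3 + 4*(3 + 16)**2)*18 = (3 + 4*19**2)*18 = (3 + 4*361)*18 = (3 + 1444)*18 = 1447*18 = 26046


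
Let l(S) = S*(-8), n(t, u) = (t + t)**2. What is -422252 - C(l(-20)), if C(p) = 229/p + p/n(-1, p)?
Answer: -67566949/160 ≈ -4.2229e+5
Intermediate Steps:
n(t, u) = 4*t**2 (n(t, u) = (2*t)**2 = 4*t**2)
l(S) = -8*S
C(p) = 229/p + p/4 (C(p) = 229/p + p/((4*(-1)**2)) = 229/p + p/((4*1)) = 229/p + p/4)
-422252 - C(l(-20)) = -422252 - (229/((-8*(-20))) + (-8*(-20))/4) = -422252 - (229/160 + (1/4)*160) = -422252 - (229*(1/160) + 40) = -422252 - (229/160 + 40) = -422252 - 1*6629/160 = -422252 - 6629/160 = -67566949/160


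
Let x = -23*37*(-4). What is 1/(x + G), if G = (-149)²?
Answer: 1/25605 ≈ 3.9055e-5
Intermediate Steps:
G = 22201
x = 3404 (x = -851*(-4) = 3404)
1/(x + G) = 1/(3404 + 22201) = 1/25605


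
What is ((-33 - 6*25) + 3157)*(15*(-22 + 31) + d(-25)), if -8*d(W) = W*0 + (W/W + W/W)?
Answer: 801493/2 ≈ 4.0075e+5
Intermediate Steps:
d(W) = -¼ (d(W) = -(W*0 + (W/W + W/W))/8 = -(0 + (1 + 1))/8 = -(0 + 2)/8 = -⅛*2 = -¼)
((-33 - 6*25) + 3157)*(15*(-22 + 31) + d(-25)) = ((-33 - 6*25) + 3157)*(15*(-22 + 31) - ¼) = ((-33 - 150) + 3157)*(15*9 - ¼) = (-183 + 3157)*(135 - ¼) = 2974*(539/4) = 801493/2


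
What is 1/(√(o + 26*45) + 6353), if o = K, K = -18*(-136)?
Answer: 6353/40356991 - 3*√402/40356991 ≈ 0.00015593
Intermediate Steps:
K = 2448
o = 2448
1/(√(o + 26*45) + 6353) = 1/(√(2448 + 26*45) + 6353) = 1/(√(2448 + 1170) + 6353) = 1/(√3618 + 6353) = 1/(3*√402 + 6353) = 1/(6353 + 3*√402)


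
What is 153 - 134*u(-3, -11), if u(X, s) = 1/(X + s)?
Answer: 1138/7 ≈ 162.57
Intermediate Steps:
153 - 134*u(-3, -11) = 153 - 134/(-3 - 11) = 153 - 134/(-14) = 153 - 134*(-1/14) = 153 + 67/7 = 1138/7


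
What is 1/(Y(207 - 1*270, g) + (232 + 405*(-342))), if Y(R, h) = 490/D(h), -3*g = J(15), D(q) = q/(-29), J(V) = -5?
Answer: -1/146804 ≈ -6.8118e-6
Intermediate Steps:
D(q) = -q/29 (D(q) = q*(-1/29) = -q/29)
g = 5/3 (g = -⅓*(-5) = 5/3 ≈ 1.6667)
Y(R, h) = -14210/h (Y(R, h) = 490/((-h/29)) = 490*(-29/h) = -14210/h)
1/(Y(207 - 1*270, g) + (232 + 405*(-342))) = 1/(-14210/5/3 + (232 + 405*(-342))) = 1/(-14210*⅗ + (232 - 138510)) = 1/(-8526 - 138278) = 1/(-146804) = -1/146804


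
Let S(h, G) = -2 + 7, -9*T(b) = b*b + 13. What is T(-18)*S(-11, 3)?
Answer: -1685/9 ≈ -187.22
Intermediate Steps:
T(b) = -13/9 - b**2/9 (T(b) = -(b*b + 13)/9 = -(b**2 + 13)/9 = -(13 + b**2)/9 = -13/9 - b**2/9)
S(h, G) = 5
T(-18)*S(-11, 3) = (-13/9 - 1/9*(-18)**2)*5 = (-13/9 - 1/9*324)*5 = (-13/9 - 36)*5 = -337/9*5 = -1685/9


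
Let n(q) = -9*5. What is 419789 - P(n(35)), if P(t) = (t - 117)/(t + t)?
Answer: 2098936/5 ≈ 4.1979e+5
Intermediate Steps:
n(q) = -45
P(t) = (-117 + t)/(2*t) (P(t) = (-117 + t)/((2*t)) = (-117 + t)*(1/(2*t)) = (-117 + t)/(2*t))
419789 - P(n(35)) = 419789 - (-117 - 45)/(2*(-45)) = 419789 - (-1)*(-162)/(2*45) = 419789 - 1*9/5 = 419789 - 9/5 = 2098936/5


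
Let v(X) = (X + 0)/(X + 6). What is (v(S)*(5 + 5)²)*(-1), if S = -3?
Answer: 100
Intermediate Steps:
v(X) = X/(6 + X)
(v(S)*(5 + 5)²)*(-1) = ((-3/(6 - 3))*(5 + 5)²)*(-1) = (-3/3*10²)*(-1) = (-3*⅓*100)*(-1) = -1*100*(-1) = -100*(-1) = 100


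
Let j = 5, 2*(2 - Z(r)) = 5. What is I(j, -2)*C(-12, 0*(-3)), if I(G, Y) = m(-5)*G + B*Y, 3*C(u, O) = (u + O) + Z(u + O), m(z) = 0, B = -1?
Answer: -25/3 ≈ -8.3333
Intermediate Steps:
Z(r) = -1/2 (Z(r) = 2 - 1/2*5 = 2 - 5/2 = -1/2)
C(u, O) = -1/6 + O/3 + u/3 (C(u, O) = ((u + O) - 1/2)/3 = ((O + u) - 1/2)/3 = (-1/2 + O + u)/3 = -1/6 + O/3 + u/3)
I(G, Y) = -Y (I(G, Y) = 0*G - Y = 0 - Y = -Y)
I(j, -2)*C(-12, 0*(-3)) = (-1*(-2))*(-1/6 + (0*(-3))/3 + (1/3)*(-12)) = 2*(-1/6 + (1/3)*0 - 4) = 2*(-1/6 + 0 - 4) = 2*(-25/6) = -25/3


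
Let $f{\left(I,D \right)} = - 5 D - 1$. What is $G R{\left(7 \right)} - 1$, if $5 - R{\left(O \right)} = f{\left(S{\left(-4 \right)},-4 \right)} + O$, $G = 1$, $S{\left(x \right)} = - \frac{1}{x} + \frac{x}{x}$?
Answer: $-22$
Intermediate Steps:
$S{\left(x \right)} = 1 - \frac{1}{x}$ ($S{\left(x \right)} = - \frac{1}{x} + 1 = 1 - \frac{1}{x}$)
$f{\left(I,D \right)} = -1 - 5 D$
$R{\left(O \right)} = -14 - O$ ($R{\left(O \right)} = 5 - \left(\left(-1 - -20\right) + O\right) = 5 - \left(\left(-1 + 20\right) + O\right) = 5 - \left(19 + O\right) = -14 - O$)
$G R{\left(7 \right)} - 1 = 1 \left(-14 - 7\right) - 1 = 1 \left(-14 - 7\right) + \left(0 - 1\right) = 1 \left(-21\right) - 1 = -21 - 1 = -22$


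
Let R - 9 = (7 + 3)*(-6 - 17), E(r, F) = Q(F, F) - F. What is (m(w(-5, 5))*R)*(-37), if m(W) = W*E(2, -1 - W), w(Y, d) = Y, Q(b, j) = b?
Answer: 0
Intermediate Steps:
E(r, F) = 0 (E(r, F) = F - F = 0)
m(W) = 0 (m(W) = W*0 = 0)
R = -221 (R = 9 + (7 + 3)*(-6 - 17) = 9 + 10*(-23) = 9 - 230 = -221)
(m(w(-5, 5))*R)*(-37) = (0*(-221))*(-37) = 0*(-37) = 0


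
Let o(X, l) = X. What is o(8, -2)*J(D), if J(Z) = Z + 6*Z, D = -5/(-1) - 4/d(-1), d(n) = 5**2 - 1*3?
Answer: 2968/11 ≈ 269.82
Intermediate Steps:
d(n) = 22 (d(n) = 25 - 3 = 22)
D = 53/11 (D = -5/(-1) - 4/22 = -5*(-1) - 4*1/22 = 5 - 2/11 = 53/11 ≈ 4.8182)
J(Z) = 7*Z
o(8, -2)*J(D) = 8*(7*(53/11)) = 8*(371/11) = 2968/11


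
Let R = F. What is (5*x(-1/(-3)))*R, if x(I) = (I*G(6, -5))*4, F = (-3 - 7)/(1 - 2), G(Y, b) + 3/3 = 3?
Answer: 400/3 ≈ 133.33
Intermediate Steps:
G(Y, b) = 2 (G(Y, b) = -1 + 3 = 2)
F = 10 (F = -10/(-1) = -10*(-1) = 10)
R = 10
x(I) = 8*I (x(I) = (I*2)*4 = (2*I)*4 = 8*I)
(5*x(-1/(-3)))*R = (5*(8*(-1/(-3))))*10 = (5*(8*(-1*(-1/3))))*10 = (5*(8*(1/3)))*10 = (5*(8/3))*10 = (40/3)*10 = 400/3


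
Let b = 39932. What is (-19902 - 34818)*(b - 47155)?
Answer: 395242560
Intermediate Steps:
(-19902 - 34818)*(b - 47155) = (-19902 - 34818)*(39932 - 47155) = -54720*(-7223) = 395242560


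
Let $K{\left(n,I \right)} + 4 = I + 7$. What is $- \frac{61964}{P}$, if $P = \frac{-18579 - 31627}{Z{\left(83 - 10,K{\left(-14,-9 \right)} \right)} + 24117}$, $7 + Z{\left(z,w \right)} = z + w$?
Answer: $\frac{749051814}{25103} \approx 29839.0$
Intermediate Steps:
$K{\left(n,I \right)} = 3 + I$ ($K{\left(n,I \right)} = -4 + \left(I + 7\right) = -4 + \left(7 + I\right) = 3 + I$)
$Z{\left(z,w \right)} = -7 + w + z$ ($Z{\left(z,w \right)} = -7 + \left(z + w\right) = -7 + \left(w + z\right) = -7 + w + z$)
$P = - \frac{50206}{24177}$ ($P = \frac{-18579 - 31627}{\left(-7 + \left(3 - 9\right) + \left(83 - 10\right)\right) + 24117} = - \frac{50206}{\left(-7 - 6 + \left(83 - 10\right)\right) + 24117} = - \frac{50206}{\left(-7 - 6 + 73\right) + 24117} = - \frac{50206}{60 + 24117} = - \frac{50206}{24177} \approx -2.0766$)
$- \frac{61964}{P} = - \frac{61964}{- \frac{50206}{24177}} = \left(-61964\right) \left(- \frac{24177}{50206}\right) = \frac{749051814}{25103}$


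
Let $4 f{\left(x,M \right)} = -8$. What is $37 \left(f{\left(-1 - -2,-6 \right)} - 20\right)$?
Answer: $-814$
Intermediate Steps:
$f{\left(x,M \right)} = -2$ ($f{\left(x,M \right)} = \frac{1}{4} \left(-8\right) = -2$)
$37 \left(f{\left(-1 - -2,-6 \right)} - 20\right) = 37 \left(-2 - 20\right) = 37 \left(-22\right) = -814$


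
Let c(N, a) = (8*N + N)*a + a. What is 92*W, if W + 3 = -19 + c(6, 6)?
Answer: 28336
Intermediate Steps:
c(N, a) = a + 9*N*a (c(N, a) = (9*N)*a + a = 9*N*a + a = a + 9*N*a)
W = 308 (W = -3 + (-19 + 6*(1 + 9*6)) = -3 + (-19 + 6*(1 + 54)) = -3 + (-19 + 6*55) = -3 + (-19 + 330) = -3 + 311 = 308)
92*W = 92*308 = 28336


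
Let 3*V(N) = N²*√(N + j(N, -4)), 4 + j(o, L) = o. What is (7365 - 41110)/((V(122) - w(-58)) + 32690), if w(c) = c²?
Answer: 87318165/445371578 - 29544740*√15/222685789 ≈ -0.31779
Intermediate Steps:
j(o, L) = -4 + o
V(N) = N²*√(-4 + 2*N)/3 (V(N) = (N²*√(N + (-4 + N)))/3 = (N²*√(-4 + 2*N))/3 = N²*√(-4 + 2*N)/3)
(7365 - 41110)/((V(122) - w(-58)) + 32690) = (7365 - 41110)/(((⅓)*122²*√(-4 + 2*122) - 1*(-58)²) + 32690) = -33745/(((⅓)*14884*√(-4 + 244) - 1*3364) + 32690) = -33745/(((⅓)*14884*√240 - 3364) + 32690) = -33745/(((⅓)*14884*(4*√15) - 3364) + 32690) = -33745/((59536*√15/3 - 3364) + 32690) = -33745/((-3364 + 59536*√15/3) + 32690) = -33745/(29326 + 59536*√15/3)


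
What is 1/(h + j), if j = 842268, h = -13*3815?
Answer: 1/792673 ≈ 1.2616e-6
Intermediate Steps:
h = -49595
1/(h + j) = 1/(-49595 + 842268) = 1/792673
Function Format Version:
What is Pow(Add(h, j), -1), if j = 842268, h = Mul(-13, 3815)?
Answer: Rational(1, 792673) ≈ 1.2616e-6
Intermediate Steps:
h = -49595
Pow(Add(h, j), -1) = Pow(Add(-49595, 842268), -1) = Pow(792673, -1) = Rational(1, 792673)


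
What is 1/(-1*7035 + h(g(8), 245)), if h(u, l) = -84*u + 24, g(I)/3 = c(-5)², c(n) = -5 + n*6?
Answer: -1/315711 ≈ -3.1675e-6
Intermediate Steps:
c(n) = -5 + 6*n
g(I) = 3675 (g(I) = 3*(-5 + 6*(-5))² = 3*(-5 - 30)² = 3*(-35)² = 3*1225 = 3675)
h(u, l) = 24 - 84*u
1/(-1*7035 + h(g(8), 245)) = 1/(-1*7035 + (24 - 84*3675)) = 1/(-7035 + (24 - 308700)) = 1/(-7035 - 308676) = 1/(-315711) = -1/315711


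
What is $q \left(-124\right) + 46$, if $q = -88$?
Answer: $10958$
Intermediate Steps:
$q \left(-124\right) + 46 = \left(-88\right) \left(-124\right) + 46 = 10912 + 46 = 10958$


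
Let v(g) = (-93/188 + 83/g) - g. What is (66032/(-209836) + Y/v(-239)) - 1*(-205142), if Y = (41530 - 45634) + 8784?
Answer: 115169245560721230/561359404903 ≈ 2.0516e+5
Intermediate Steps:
v(g) = -93/188 - g + 83/g (v(g) = (-93*1/188 + 83/g) - g = (-93/188 + 83/g) - g = -93/188 - g + 83/g)
Y = 4680 (Y = -4104 + 8784 = 4680)
(66032/(-209836) + Y/v(-239)) - 1*(-205142) = (66032/(-209836) + 4680/(-93/188 - 1*(-239) + 83/(-239))) - 1*(-205142) = (66032*(-1/209836) + 4680/(-93/188 + 239 + 83*(-1/239))) + 205142 = (-16508/52459 + 4680/(-93/188 + 239 - 83/239)) + 205142 = (-16508/52459 + 4680/(10700917/44932)) + 205142 = (-16508/52459 + 4680*(44932/10700917)) + 205142 = (-16508/52459 + 210281760/10700917) + 205142 = 10854520110004/561359404903 + 205142 = 115169245560721230/561359404903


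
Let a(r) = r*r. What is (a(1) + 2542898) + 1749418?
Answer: 4292317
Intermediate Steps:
a(r) = r²
(a(1) + 2542898) + 1749418 = (1² + 2542898) + 1749418 = (1 + 2542898) + 1749418 = 2542899 + 1749418 = 4292317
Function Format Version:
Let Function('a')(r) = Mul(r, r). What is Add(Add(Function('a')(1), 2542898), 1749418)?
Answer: 4292317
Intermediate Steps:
Function('a')(r) = Pow(r, 2)
Add(Add(Function('a')(1), 2542898), 1749418) = Add(Add(Pow(1, 2), 2542898), 1749418) = Add(Add(1, 2542898), 1749418) = Add(2542899, 1749418) = 4292317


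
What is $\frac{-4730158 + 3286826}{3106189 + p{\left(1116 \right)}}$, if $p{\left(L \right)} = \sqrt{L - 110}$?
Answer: $- \frac{4483261981748}{9648410102715} + \frac{1443332 \sqrt{1006}}{9648410102715} \approx -0.46466$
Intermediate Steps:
$p{\left(L \right)} = \sqrt{-110 + L}$
$\frac{-4730158 + 3286826}{3106189 + p{\left(1116 \right)}} = \frac{-4730158 + 3286826}{3106189 + \sqrt{-110 + 1116}} = - \frac{1443332}{3106189 + \sqrt{1006}}$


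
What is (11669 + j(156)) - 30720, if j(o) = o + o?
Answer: -18739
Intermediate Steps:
j(o) = 2*o
(11669 + j(156)) - 30720 = (11669 + 2*156) - 30720 = (11669 + 312) - 30720 = 11981 - 30720 = -18739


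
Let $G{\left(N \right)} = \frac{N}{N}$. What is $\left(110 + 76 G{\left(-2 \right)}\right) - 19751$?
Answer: $-19565$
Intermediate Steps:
$G{\left(N \right)} = 1$
$\left(110 + 76 G{\left(-2 \right)}\right) - 19751 = \left(110 + 76 \cdot 1\right) - 19751 = \left(110 + 76\right) - 19751 = 186 - 19751 = -19565$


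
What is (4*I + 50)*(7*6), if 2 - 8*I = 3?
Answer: 2079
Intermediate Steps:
I = -⅛ (I = ¼ - ⅛*3 = ¼ - 3/8 = -⅛ ≈ -0.12500)
(4*I + 50)*(7*6) = (4*(-⅛) + 50)*(7*6) = (-½ + 50)*42 = (99/2)*42 = 2079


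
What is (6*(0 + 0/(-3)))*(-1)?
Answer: 0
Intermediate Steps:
(6*(0 + 0/(-3)))*(-1) = (6*(0 + 0*(-⅓)))*(-1) = (6*(0 + 0))*(-1) = (6*0)*(-1) = 0*(-1) = 0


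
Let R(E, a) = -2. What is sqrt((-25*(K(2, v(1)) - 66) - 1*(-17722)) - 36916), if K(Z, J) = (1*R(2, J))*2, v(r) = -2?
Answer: 14*I*sqrt(89) ≈ 132.08*I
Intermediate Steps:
K(Z, J) = -4 (K(Z, J) = (1*(-2))*2 = -2*2 = -4)
sqrt((-25*(K(2, v(1)) - 66) - 1*(-17722)) - 36916) = sqrt((-25*(-4 - 66) - 1*(-17722)) - 36916) = sqrt((-25*(-70) + 17722) - 36916) = sqrt((1750 + 17722) - 36916) = sqrt(19472 - 36916) = sqrt(-17444) = 14*I*sqrt(89)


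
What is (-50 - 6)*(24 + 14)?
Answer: -2128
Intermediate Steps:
(-50 - 6)*(24 + 14) = -56*38 = -2128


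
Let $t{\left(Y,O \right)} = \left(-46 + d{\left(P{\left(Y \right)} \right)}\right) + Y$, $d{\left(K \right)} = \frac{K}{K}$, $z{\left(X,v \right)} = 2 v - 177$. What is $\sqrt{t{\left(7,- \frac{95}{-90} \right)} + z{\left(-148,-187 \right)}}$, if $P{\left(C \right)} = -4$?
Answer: $i \sqrt{589} \approx 24.269 i$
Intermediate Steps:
$z{\left(X,v \right)} = -177 + 2 v$
$d{\left(K \right)} = 1$
$t{\left(Y,O \right)} = -45 + Y$ ($t{\left(Y,O \right)} = \left(-46 + 1\right) + Y = -45 + Y$)
$\sqrt{t{\left(7,- \frac{95}{-90} \right)} + z{\left(-148,-187 \right)}} = \sqrt{\left(-45 + 7\right) + \left(-177 + 2 \left(-187\right)\right)} = \sqrt{-38 - 551} = \sqrt{-589} = i \sqrt{589}$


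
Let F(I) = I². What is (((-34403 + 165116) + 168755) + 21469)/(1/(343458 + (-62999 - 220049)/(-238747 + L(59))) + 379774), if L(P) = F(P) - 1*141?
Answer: 25948623125605398/30705753462452803 ≈ 0.84507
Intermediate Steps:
L(P) = -141 + P² (L(P) = P² - 1*141 = P² - 141 = -141 + P²)
(((-34403 + 165116) + 168755) + 21469)/(1/(343458 + (-62999 - 220049)/(-238747 + L(59))) + 379774) = (((-34403 + 165116) + 168755) + 21469)/(1/(343458 + (-62999 - 220049)/(-238747 + (-141 + 59²))) + 379774) = ((130713 + 168755) + 21469)/(1/(343458 - 283048/(-238747 + (-141 + 3481))) + 379774) = (299468 + 21469)/(1/(343458 - 283048/(-238747 + 3340)) + 379774) = 320937/(1/(343458 - 283048/(-235407)) + 379774) = 320937/(1/(343458 - 283048*(-1/235407)) + 379774) = 320937/(1/(343458 + 283048/235407) + 379774) = 320937/(1/(80852700454/235407) + 379774) = 320937/(235407/80852700454 + 379774) = 320937/(30705753462452803/80852700454) = 320937*(80852700454/30705753462452803) = 25948623125605398/30705753462452803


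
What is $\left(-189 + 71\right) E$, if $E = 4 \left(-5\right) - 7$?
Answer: $3186$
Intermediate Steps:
$E = -27$ ($E = -20 - 7 = -27$)
$\left(-189 + 71\right) E = \left(-189 + 71\right) \left(-27\right) = \left(-118\right) \left(-27\right) = 3186$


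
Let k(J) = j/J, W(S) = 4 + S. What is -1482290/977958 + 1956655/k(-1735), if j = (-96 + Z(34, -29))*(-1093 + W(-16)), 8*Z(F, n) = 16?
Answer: -332012228766245/10158049746 ≈ -32685.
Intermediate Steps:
Z(F, n) = 2 (Z(F, n) = (⅛)*16 = 2)
j = 103870 (j = (-96 + 2)*(-1093 + (4 - 16)) = -94*(-1093 - 12) = -94*(-1105) = 103870)
k(J) = 103870/J
-1482290/977958 + 1956655/k(-1735) = -1482290/977958 + 1956655/((103870/(-1735))) = -1482290*1/977958 + 1956655/((103870*(-1/1735))) = -741145/488979 + 1956655/(-20774/347) = -741145/488979 + 1956655*(-347/20774) = -741145/488979 - 678959285/20774 = -332012228766245/10158049746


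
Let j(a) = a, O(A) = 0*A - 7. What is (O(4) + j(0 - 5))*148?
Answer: -1776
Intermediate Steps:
O(A) = -7 (O(A) = 0 - 7 = -7)
(O(4) + j(0 - 5))*148 = (-7 + (0 - 5))*148 = (-7 - 5)*148 = -12*148 = -1776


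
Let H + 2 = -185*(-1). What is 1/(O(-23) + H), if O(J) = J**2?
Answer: 1/712 ≈ 0.0014045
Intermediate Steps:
H = 183 (H = -2 - 185*(-1) = -2 + 185 = 183)
1/(O(-23) + H) = 1/((-23)**2 + 183) = 1/(529 + 183) = 1/712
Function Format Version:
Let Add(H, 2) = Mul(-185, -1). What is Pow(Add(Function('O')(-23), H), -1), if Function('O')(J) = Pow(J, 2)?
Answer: Rational(1, 712) ≈ 0.0014045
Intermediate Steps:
H = 183 (H = Add(-2, Mul(-185, -1)) = Add(-2, 185) = 183)
Pow(Add(Function('O')(-23), H), -1) = Pow(Add(Pow(-23, 2), 183), -1) = Pow(Add(529, 183), -1) = Pow(712, -1) = Rational(1, 712)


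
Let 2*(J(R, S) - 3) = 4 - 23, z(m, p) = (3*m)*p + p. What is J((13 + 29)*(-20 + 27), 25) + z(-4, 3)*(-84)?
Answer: 5531/2 ≈ 2765.5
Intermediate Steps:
z(m, p) = p + 3*m*p (z(m, p) = 3*m*p + p = p + 3*m*p)
J(R, S) = -13/2 (J(R, S) = 3 + (4 - 23)/2 = 3 + (1/2)*(-19) = 3 - 19/2 = -13/2)
J((13 + 29)*(-20 + 27), 25) + z(-4, 3)*(-84) = -13/2 + (3*(1 + 3*(-4)))*(-84) = -13/2 + (3*(1 - 12))*(-84) = -13/2 + (3*(-11))*(-84) = -13/2 - 33*(-84) = -13/2 + 2772 = 5531/2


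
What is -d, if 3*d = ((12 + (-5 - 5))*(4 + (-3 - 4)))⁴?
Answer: -432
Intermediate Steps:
d = 432 (d = ((12 + (-5 - 5))*(4 + (-3 - 4)))⁴/3 = ((12 - 10)*(4 - 7))⁴/3 = (2*(-3))⁴/3 = (⅓)*(-6)⁴ = (⅓)*1296 = 432)
-d = -1*432 = -432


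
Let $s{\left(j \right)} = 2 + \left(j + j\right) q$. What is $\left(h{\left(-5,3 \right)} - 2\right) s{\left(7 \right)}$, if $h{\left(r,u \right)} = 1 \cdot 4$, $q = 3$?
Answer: $88$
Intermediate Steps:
$h{\left(r,u \right)} = 4$
$s{\left(j \right)} = 2 + 6 j$ ($s{\left(j \right)} = 2 + \left(j + j\right) 3 = 2 + 2 j 3 = 2 + 6 j$)
$\left(h{\left(-5,3 \right)} - 2\right) s{\left(7 \right)} = \left(4 - 2\right) \left(2 + 6 \cdot 7\right) = 2 \left(2 + 42\right) = 2 \cdot 44 = 88$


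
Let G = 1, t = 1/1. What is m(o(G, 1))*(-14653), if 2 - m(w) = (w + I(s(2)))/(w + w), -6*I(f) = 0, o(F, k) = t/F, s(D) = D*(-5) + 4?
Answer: -43959/2 ≈ -21980.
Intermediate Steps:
t = 1
s(D) = 4 - 5*D (s(D) = -5*D + 4 = 4 - 5*D)
o(F, k) = 1/F
I(f) = 0 (I(f) = -⅙*0 = 0)
m(w) = 3/2 (m(w) = 2 - (w + 0)/(w + w) = 2 - w/(2*w) = 2 - w*1/(2*w) = 2 - 1*½ = 2 - ½ = 3/2)
m(o(G, 1))*(-14653) = (3/2)*(-14653) = -43959/2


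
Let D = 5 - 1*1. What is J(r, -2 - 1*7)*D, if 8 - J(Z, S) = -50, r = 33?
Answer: 232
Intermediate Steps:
J(Z, S) = 58 (J(Z, S) = 8 - 1*(-50) = 8 + 50 = 58)
D = 4 (D = 5 - 1 = 4)
J(r, -2 - 1*7)*D = 58*4 = 232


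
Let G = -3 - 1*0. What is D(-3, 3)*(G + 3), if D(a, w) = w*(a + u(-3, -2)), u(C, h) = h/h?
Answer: 0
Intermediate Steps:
u(C, h) = 1
D(a, w) = w*(1 + a) (D(a, w) = w*(a + 1) = w*(1 + a))
G = -3 (G = -3 + 0 = -3)
D(-3, 3)*(G + 3) = (3*(1 - 3))*(-3 + 3) = (3*(-2))*0 = -6*0 = 0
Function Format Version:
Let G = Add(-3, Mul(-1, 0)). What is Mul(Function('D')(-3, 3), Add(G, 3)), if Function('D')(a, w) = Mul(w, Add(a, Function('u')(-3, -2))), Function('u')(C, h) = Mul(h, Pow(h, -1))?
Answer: 0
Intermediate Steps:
Function('u')(C, h) = 1
Function('D')(a, w) = Mul(w, Add(1, a)) (Function('D')(a, w) = Mul(w, Add(a, 1)) = Mul(w, Add(1, a)))
G = -3 (G = Add(-3, 0) = -3)
Mul(Function('D')(-3, 3), Add(G, 3)) = Mul(Mul(3, Add(1, -3)), Add(-3, 3)) = Mul(Mul(3, -2), 0) = Mul(-6, 0) = 0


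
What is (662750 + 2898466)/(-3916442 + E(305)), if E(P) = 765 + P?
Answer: -296768/326281 ≈ -0.90955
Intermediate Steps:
(662750 + 2898466)/(-3916442 + E(305)) = (662750 + 2898466)/(-3916442 + (765 + 305)) = 3561216/(-3916442 + 1070) = 3561216/(-3915372) = 3561216*(-1/3915372) = -296768/326281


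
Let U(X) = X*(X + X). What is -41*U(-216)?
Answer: -3825792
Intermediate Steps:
U(X) = 2*X² (U(X) = X*(2*X) = 2*X²)
-41*U(-216) = -82*(-216)² = -82*46656 = -41*93312 = -3825792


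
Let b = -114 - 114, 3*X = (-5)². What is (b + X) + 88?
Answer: -395/3 ≈ -131.67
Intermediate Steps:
X = 25/3 (X = (⅓)*(-5)² = (⅓)*25 = 25/3 ≈ 8.3333)
b = -228
(b + X) + 88 = (-228 + 25/3) + 88 = -659/3 + 88 = -395/3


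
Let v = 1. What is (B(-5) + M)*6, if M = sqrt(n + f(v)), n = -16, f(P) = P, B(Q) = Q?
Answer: -30 + 6*I*sqrt(15) ≈ -30.0 + 23.238*I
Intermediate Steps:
M = I*sqrt(15) (M = sqrt(-16 + 1) = sqrt(-15) = I*sqrt(15) ≈ 3.873*I)
(B(-5) + M)*6 = (-5 + I*sqrt(15))*6 = -30 + 6*I*sqrt(15)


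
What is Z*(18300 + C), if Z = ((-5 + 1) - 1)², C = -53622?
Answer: -883050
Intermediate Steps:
Z = 25 (Z = (-4 - 1)² = (-5)² = 25)
Z*(18300 + C) = 25*(18300 - 53622) = 25*(-35322) = -883050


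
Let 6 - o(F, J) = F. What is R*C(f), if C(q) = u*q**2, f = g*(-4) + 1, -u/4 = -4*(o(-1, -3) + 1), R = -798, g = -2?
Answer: -8273664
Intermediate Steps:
o(F, J) = 6 - F
u = 128 (u = -(-16)*((6 - 1*(-1)) + 1) = -(-16)*((6 + 1) + 1) = -(-16)*(7 + 1) = -(-16)*8 = -4*(-32) = 128)
f = 9 (f = -2*(-4) + 1 = 8 + 1 = 9)
C(q) = 128*q**2
R*C(f) = -102144*9**2 = -102144*81 = -798*10368 = -8273664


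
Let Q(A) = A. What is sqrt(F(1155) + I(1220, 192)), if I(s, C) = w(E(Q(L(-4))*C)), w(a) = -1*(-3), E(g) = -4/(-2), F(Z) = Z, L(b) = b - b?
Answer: sqrt(1158) ≈ 34.029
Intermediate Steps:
L(b) = 0
E(g) = 2 (E(g) = -4*(-1/2) = 2)
w(a) = 3
I(s, C) = 3
sqrt(F(1155) + I(1220, 192)) = sqrt(1155 + 3) = sqrt(1158)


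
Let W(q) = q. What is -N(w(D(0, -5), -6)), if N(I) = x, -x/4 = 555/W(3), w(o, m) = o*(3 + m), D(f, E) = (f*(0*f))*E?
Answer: 740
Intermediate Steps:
D(f, E) = 0 (D(f, E) = (f*0)*E = 0*E = 0)
x = -740 (x = -2220/3 = -4*185 = -740)
N(I) = -740
-N(w(D(0, -5), -6)) = -1*(-740) = 740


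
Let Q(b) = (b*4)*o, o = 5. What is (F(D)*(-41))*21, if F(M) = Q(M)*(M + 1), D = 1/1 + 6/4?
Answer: -150675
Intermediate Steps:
D = 5/2 (D = 1*1 + 6*(1/4) = 1 + 3/2 = 5/2 ≈ 2.5000)
Q(b) = 20*b (Q(b) = (b*4)*5 = (4*b)*5 = 20*b)
F(M) = 20*M*(1 + M) (F(M) = (20*M)*(M + 1) = (20*M)*(1 + M) = 20*M*(1 + M))
(F(D)*(-41))*21 = ((20*(5/2)*(1 + 5/2))*(-41))*21 = ((20*(5/2)*(7/2))*(-41))*21 = (175*(-41))*21 = -7175*21 = -150675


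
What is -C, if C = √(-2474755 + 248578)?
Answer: -3*I*√247353 ≈ -1492.0*I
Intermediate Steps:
C = 3*I*√247353 (C = √(-2226177) = 3*I*√247353 ≈ 1492.0*I)
-C = -3*I*√247353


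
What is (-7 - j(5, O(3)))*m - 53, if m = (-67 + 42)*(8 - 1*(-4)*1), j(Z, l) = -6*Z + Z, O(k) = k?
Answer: -5453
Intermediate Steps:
j(Z, l) = -5*Z
m = -300 (m = -25*(8 + 4*1) = -25*(8 + 4) = -25*12 = -300)
(-7 - j(5, O(3)))*m - 53 = (-7 - (-5)*5)*(-300) - 53 = (-7 - 1*(-25))*(-300) - 53 = (-7 + 25)*(-300) - 53 = 18*(-300) - 53 = -5400 - 53 = -5453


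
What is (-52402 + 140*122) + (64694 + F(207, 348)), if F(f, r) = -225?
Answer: 29147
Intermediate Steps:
(-52402 + 140*122) + (64694 + F(207, 348)) = (-52402 + 140*122) + (64694 - 225) = (-52402 + 17080) + 64469 = -35322 + 64469 = 29147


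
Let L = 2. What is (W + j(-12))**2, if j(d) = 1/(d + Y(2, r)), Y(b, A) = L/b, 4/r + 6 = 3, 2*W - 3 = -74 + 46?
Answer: 76729/484 ≈ 158.53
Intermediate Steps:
W = -25/2 (W = 3/2 + (-74 + 46)/2 = 3/2 + (1/2)*(-28) = 3/2 - 14 = -25/2 ≈ -12.500)
r = -4/3 (r = 4/(-6 + 3) = 4/(-3) = 4*(-1/3) = -4/3 ≈ -1.3333)
Y(b, A) = 2/b
j(d) = 1/(1 + d) (j(d) = 1/(d + 2/2) = 1/(d + 2*(1/2)) = 1/(d + 1) = 1/(1 + d))
(W + j(-12))**2 = (-25/2 + 1/(1 - 12))**2 = (-25/2 + 1/(-11))**2 = (-25/2 - 1/11)**2 = (-277/22)**2 = 76729/484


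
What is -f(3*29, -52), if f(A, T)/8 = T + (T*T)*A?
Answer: -1881568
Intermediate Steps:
f(A, T) = 8*T + 8*A*T² (f(A, T) = 8*(T + (T*T)*A) = 8*(T + T²*A) = 8*(T + A*T²) = 8*T + 8*A*T²)
-f(3*29, -52) = -8*(-52)*(1 + (3*29)*(-52)) = -8*(-52)*(1 + 87*(-52)) = -8*(-52)*(1 - 4524) = -8*(-52)*(-4523) = -1*1881568 = -1881568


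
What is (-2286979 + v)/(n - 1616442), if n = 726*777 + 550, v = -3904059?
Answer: 3095519/525895 ≈ 5.8862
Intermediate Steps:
n = 564652 (n = 564102 + 550 = 564652)
(-2286979 + v)/(n - 1616442) = (-2286979 - 3904059)/(564652 - 1616442) = -6191038/(-1051790) = -6191038*(-1/1051790) = 3095519/525895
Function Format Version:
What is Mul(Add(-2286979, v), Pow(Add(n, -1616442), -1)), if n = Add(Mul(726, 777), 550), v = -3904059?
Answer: Rational(3095519, 525895) ≈ 5.8862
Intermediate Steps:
n = 564652 (n = Add(564102, 550) = 564652)
Mul(Add(-2286979, v), Pow(Add(n, -1616442), -1)) = Mul(Add(-2286979, -3904059), Pow(Add(564652, -1616442), -1)) = Mul(-6191038, Pow(-1051790, -1)) = Mul(-6191038, Rational(-1, 1051790)) = Rational(3095519, 525895)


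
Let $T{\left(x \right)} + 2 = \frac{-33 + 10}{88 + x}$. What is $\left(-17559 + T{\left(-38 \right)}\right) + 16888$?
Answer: $- \frac{33673}{50} \approx -673.46$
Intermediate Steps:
$T{\left(x \right)} = -2 - \frac{23}{88 + x}$ ($T{\left(x \right)} = -2 + \frac{-33 + 10}{88 + x} = -2 - \frac{23}{88 + x}$)
$\left(-17559 + T{\left(-38 \right)}\right) + 16888 = \left(-17559 + \frac{-199 - -76}{88 - 38}\right) + 16888 = \left(-17559 + \frac{-199 + 76}{50}\right) + 16888 = \left(-17559 + \frac{1}{50} \left(-123\right)\right) + 16888 = \left(-17559 - \frac{123}{50}\right) + 16888 = - \frac{878073}{50} + 16888 = - \frac{33673}{50}$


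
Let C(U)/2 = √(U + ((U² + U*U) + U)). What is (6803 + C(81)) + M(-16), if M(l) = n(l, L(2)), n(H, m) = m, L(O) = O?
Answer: 6805 + 36*√41 ≈ 7035.5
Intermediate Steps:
M(l) = 2
C(U) = 2*√(2*U + 2*U²) (C(U) = 2*√(U + ((U² + U*U) + U)) = 2*√(U + ((U² + U²) + U)) = 2*√(U + (2*U² + U)) = 2*√(U + (U + 2*U²)) = 2*√(2*U + 2*U²))
(6803 + C(81)) + M(-16) = (6803 + 2*√2*√(81*(1 + 81))) + 2 = (6803 + 2*√2*√(81*82)) + 2 = (6803 + 2*√2*√6642) + 2 = (6803 + 2*√2*(9*√82)) + 2 = (6803 + 36*√41) + 2 = 6805 + 36*√41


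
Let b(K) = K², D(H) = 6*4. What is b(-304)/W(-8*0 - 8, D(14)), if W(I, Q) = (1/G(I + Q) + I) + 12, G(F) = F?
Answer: 1478656/65 ≈ 22749.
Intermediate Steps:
D(H) = 24
W(I, Q) = 12 + I + 1/(I + Q) (W(I, Q) = (1/(I + Q) + I) + 12 = (I + 1/(I + Q)) + 12 = 12 + I + 1/(I + Q))
b(-304)/W(-8*0 - 8, D(14)) = (-304)²/(((1 + (12 + (-8*0 - 8))*((-8*0 - 8) + 24))/((-8*0 - 8) + 24))) = 92416/(((1 + (12 + (0 - 8))*((0 - 8) + 24))/((0 - 8) + 24))) = 92416/(((1 + (12 - 8)*(-8 + 24))/(-8 + 24))) = 92416/(((1 + 4*16)/16)) = 92416/(((1 + 64)/16)) = 92416/(((1/16)*65)) = 92416/(65/16) = 92416*(16/65) = 1478656/65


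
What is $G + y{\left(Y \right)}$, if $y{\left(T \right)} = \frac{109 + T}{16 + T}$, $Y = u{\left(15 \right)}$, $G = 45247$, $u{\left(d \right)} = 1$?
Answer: $\frac{769309}{17} \approx 45254.0$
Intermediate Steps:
$Y = 1$
$y{\left(T \right)} = \frac{109 + T}{16 + T}$
$G + y{\left(Y \right)} = 45247 + \frac{109 + 1}{16 + 1} = 45247 + \frac{1}{17} \cdot 110 = 45247 + \frac{110}{17} = \frac{769309}{17}$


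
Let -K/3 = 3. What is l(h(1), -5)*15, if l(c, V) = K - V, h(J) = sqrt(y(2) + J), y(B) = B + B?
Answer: -60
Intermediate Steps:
K = -9 (K = -3*3 = -9)
y(B) = 2*B
h(J) = sqrt(4 + J) (h(J) = sqrt(2*2 + J) = sqrt(4 + J))
l(c, V) = -9 - V
l(h(1), -5)*15 = (-9 - 1*(-5))*15 = (-9 + 5)*15 = -4*15 = -60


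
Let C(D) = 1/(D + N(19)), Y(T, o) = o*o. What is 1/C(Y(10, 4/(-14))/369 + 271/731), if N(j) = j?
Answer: 256029884/13217211 ≈ 19.371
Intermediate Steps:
Y(T, o) = o²
C(D) = 1/(19 + D) (C(D) = 1/(D + 19) = 1/(19 + D))
1/C(Y(10, 4/(-14))/369 + 271/731) = 1/(1/(19 + ((4/(-14))²/369 + 271/731))) = 1/(1/(19 + ((4*(-1/14))²*(1/369) + 271*(1/731)))) = 1/(1/(19 + ((-2/7)²*(1/369) + 271/731))) = 1/(1/(19 + ((4/49)*(1/369) + 271/731))) = 1/(1/(19 + (4/18081 + 271/731))) = 1/(1/(19 + 4902875/13217211)) = 1/(1/(256029884/13217211)) = 1/(13217211/256029884) = 256029884/13217211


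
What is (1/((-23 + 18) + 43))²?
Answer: 1/1444 ≈ 0.00069252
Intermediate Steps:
(1/((-23 + 18) + 43))² = (1/(-5 + 43))² = (1/38)² = 1/1444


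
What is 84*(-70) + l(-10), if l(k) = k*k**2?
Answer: -6880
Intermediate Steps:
l(k) = k**3
84*(-70) + l(-10) = 84*(-70) + (-10)**3 = -5880 - 1000 = -6880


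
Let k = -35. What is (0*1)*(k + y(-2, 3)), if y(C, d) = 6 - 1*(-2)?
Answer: 0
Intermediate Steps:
y(C, d) = 8 (y(C, d) = 6 + 2 = 8)
(0*1)*(k + y(-2, 3)) = (0*1)*(-35 + 8) = 0*(-27) = 0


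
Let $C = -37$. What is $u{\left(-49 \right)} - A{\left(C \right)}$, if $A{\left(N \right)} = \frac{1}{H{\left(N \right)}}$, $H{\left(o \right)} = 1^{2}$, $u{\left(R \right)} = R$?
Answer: $-50$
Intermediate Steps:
$H{\left(o \right)} = 1$
$A{\left(N \right)} = 1$ ($A{\left(N \right)} = 1^{-1} = 1$)
$u{\left(-49 \right)} - A{\left(C \right)} = -49 - 1 = -50$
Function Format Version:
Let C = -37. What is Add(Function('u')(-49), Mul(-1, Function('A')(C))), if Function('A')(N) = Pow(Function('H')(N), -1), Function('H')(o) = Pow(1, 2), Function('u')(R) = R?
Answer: -50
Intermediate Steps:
Function('H')(o) = 1
Function('A')(N) = 1 (Function('A')(N) = Pow(1, -1) = 1)
Add(Function('u')(-49), Mul(-1, Function('A')(C))) = Add(-49, Mul(-1, 1)) = Add(-49, -1) = -50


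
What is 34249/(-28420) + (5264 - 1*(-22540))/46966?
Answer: -14109463/23013340 ≈ -0.61310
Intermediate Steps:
34249/(-28420) + (5264 - 1*(-22540))/46966 = 34249*(-1/28420) + (5264 + 22540)*(1/46966) = -1181/980 + 27804*(1/46966) = -1181/980 + 13902/23483 = -14109463/23013340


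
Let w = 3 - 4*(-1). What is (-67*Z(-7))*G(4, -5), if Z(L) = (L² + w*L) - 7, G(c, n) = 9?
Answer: 4221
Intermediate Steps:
w = 7 (w = 3 + 4 = 7)
Z(L) = -7 + L² + 7*L (Z(L) = (L² + 7*L) - 7 = -7 + L² + 7*L)
(-67*Z(-7))*G(4, -5) = -67*(-7 + (-7)² + 7*(-7))*9 = -67*(-7 + 49 - 49)*9 = -67*(-7)*9 = 469*9 = 4221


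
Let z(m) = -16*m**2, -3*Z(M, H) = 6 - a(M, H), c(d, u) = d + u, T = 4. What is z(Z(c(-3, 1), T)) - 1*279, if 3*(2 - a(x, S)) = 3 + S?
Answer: -28375/81 ≈ -350.31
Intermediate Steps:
a(x, S) = 1 - S/3 (a(x, S) = 2 - (3 + S)/3 = 2 + (-1 - S/3) = 1 - S/3)
Z(M, H) = -5/3 - H/9 (Z(M, H) = -(6 - (1 - H/3))/3 = -(6 + (-1 + H/3))/3 = -(5 + H/3)/3 = -5/3 - H/9)
z(Z(c(-3, 1), T)) - 1*279 = -16*(-5/3 - 1/9*4)**2 - 1*279 = -16*(-5/3 - 4/9)**2 - 279 = -16*(-19/9)**2 - 279 = -16*361/81 - 279 = -5776/81 - 279 = -28375/81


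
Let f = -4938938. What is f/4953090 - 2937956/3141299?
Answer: -2147617248893/1111366904565 ≈ -1.9324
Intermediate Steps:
f/4953090 - 2937956/3141299 = -4938938/4953090 - 2937956/3141299 = -4938938*1/4953090 - 2937956*1/3141299 = -2469469/2476545 - 419708/448757 = -2147617248893/1111366904565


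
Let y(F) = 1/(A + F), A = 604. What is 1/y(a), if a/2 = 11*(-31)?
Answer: -78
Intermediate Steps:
a = -682 (a = 2*(11*(-31)) = 2*(-341) = -682)
y(F) = 1/(604 + F)
1/y(a) = 1/(1/(604 - 682)) = 1/(1/(-78)) = 1/(-1/78) = -78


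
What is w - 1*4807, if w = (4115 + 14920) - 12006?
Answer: 2222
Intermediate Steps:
w = 7029 (w = 19035 - 12006 = 7029)
w - 1*4807 = 7029 - 1*4807 = 7029 - 4807 = 2222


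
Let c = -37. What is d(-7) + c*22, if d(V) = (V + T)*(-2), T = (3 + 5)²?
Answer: -928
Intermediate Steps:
T = 64 (T = 8² = 64)
d(V) = -128 - 2*V (d(V) = (V + 64)*(-2) = (64 + V)*(-2) = -128 - 2*V)
d(-7) + c*22 = (-128 - 2*(-7)) - 37*22 = (-128 + 14) - 814 = -114 - 814 = -928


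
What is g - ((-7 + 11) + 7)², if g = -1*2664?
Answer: -2785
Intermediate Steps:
g = -2664
g - ((-7 + 11) + 7)² = -2664 - ((-7 + 11) + 7)² = -2664 - (4 + 7)² = -2664 - 1*11² = -2664 - 1*121 = -2664 - 121 = -2785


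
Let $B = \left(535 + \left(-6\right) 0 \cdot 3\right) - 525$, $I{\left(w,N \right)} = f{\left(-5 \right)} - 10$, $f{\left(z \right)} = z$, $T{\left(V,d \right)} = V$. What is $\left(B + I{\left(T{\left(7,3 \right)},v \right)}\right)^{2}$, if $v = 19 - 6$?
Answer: $25$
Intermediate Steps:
$v = 13$
$I{\left(w,N \right)} = -15$ ($I{\left(w,N \right)} = -5 - 10 = -15$)
$B = 10$ ($B = \left(535 + 0 \cdot 3\right) - 525 = \left(535 + 0\right) - 525 = 535 - 525 = 10$)
$\left(B + I{\left(T{\left(7,3 \right)},v \right)}\right)^{2} = \left(10 - 15\right)^{2} = \left(-5\right)^{2} = 25$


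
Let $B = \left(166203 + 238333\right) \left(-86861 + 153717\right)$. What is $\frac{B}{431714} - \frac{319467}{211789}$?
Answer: $\frac{2863917558302693}{45716138173} \approx 62646.0$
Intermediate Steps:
$B = 27045658816$ ($B = 404536 \cdot 66856 = 27045658816$)
$\frac{B}{431714} - \frac{319467}{211789} = \frac{27045658816}{431714} - \frac{319467}{211789} = 27045658816 \cdot \frac{1}{431714} - \frac{319467}{211789} = \frac{13522829408}{215857} - \frac{319467}{211789} = \frac{2863917558302693}{45716138173}$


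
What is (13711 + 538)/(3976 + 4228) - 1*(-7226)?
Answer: 59296353/8204 ≈ 7227.7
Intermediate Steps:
(13711 + 538)/(3976 + 4228) - 1*(-7226) = 14249/8204 + 7226 = 59296353/8204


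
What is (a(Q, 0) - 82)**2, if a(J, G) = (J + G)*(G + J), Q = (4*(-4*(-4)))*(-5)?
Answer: 10468973124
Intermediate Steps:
Q = -320 (Q = (4*16)*(-5) = 64*(-5) = -320)
a(J, G) = (G + J)**2 (a(J, G) = (G + J)*(G + J) = (G + J)**2)
(a(Q, 0) - 82)**2 = ((0 - 320)**2 - 82)**2 = ((-320)**2 - 82)**2 = (102400 - 82)**2 = 102318**2 = 10468973124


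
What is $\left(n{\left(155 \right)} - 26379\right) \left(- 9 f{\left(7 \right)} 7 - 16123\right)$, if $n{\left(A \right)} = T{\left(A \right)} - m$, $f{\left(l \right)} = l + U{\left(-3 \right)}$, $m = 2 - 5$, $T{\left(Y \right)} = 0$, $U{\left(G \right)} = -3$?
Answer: $431907000$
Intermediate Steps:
$m = -3$
$f{\left(l \right)} = -3 + l$ ($f{\left(l \right)} = l - 3 = -3 + l$)
$n{\left(A \right)} = 3$ ($n{\left(A \right)} = 0 - -3 = 0 + 3 = 3$)
$\left(n{\left(155 \right)} - 26379\right) \left(- 9 f{\left(7 \right)} 7 - 16123\right) = \left(3 - 26379\right) \left(- 9 \left(-3 + 7\right) 7 - 16123\right) = - 26376 \left(\left(-9\right) 4 \cdot 7 - 16123\right) = - 26376 \left(\left(-36\right) 7 - 16123\right) = - 26376 \left(-252 - 16123\right) = \left(-26376\right) \left(-16375\right) = 431907000$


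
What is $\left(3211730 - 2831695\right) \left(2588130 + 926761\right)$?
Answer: $1335781601185$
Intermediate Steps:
$\left(3211730 - 2831695\right) \left(2588130 + 926761\right) = 380035 \cdot 3514891 = 1335781601185$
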